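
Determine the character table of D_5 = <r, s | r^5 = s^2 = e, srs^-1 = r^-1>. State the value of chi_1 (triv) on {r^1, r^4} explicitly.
Conjugacy classes: {e} of size 1, {r^1, r^4} of size 2, {r^2, r^3} of size 2, {s, sr, ..., sr^4} of size 5.
Character table:
  irrep \ class              {e} (size 1)  {r^1, r^4} (size 2)  {r^2, r^3} (size 2)  {s, sr, ..., sr^4} (size 5)
  chi_1 (triv)               1             1                    1                    1                          
  chi_2 (sign: r->1, s->-1)  1             1                    1                    -1                         
  chi_3 (2d, j=1)            2             -1/2 + sqrt(5)/2     -sqrt(5)/2 - 1/2     0                          
  chi_4 (2d, j=2)            2             -sqrt(5)/2 - 1/2     -1/2 + sqrt(5)/2     0                          

Spot check: chi_1 (triv) on {r^1, r^4} = 1.

D_5 has order 2*5 = 10 with 4 conjugacy classes, hence 4 irreducibles. Sum of squared dims 1 + 1 + 4 + 4 = 10 = |G|. Linear characters come from the abelianisation; the 2-dimensional irreps have character r^k -> 2*cos(2*pi*j*k/5), reflections -> 0.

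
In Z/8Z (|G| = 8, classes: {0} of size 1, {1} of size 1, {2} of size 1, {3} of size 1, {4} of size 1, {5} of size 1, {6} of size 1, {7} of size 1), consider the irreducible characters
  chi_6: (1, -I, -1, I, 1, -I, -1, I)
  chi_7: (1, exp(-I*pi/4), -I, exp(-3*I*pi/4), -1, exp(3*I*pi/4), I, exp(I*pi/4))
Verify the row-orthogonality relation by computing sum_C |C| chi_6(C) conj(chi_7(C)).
Sum = 0; so <chi_6, chi_7> = 0 (distinct irreducibles are orthogonal).

Working: Compute term by term over conjugacy classes (|C| * chi_6(C) * conj(chi_7(C))):
  1*(1)*conj(1) + 1*(-I)*conj(exp(-I*pi/4)) + 1*(-1)*conj(-I) + 1*(I)*conj(exp(-3*I*pi/4)) + 1*(1)*conj(-1) + 1*(-I)*conj(exp(3*I*pi/4)) + 1*(-1)*conj(I) + 1*(I)*conj(exp(I*pi/4))
  = (1) + (-exp(3*I*pi/4)) + (-I) + (exp(-3*I*pi/4)) + (-1) + (-exp(-I*pi/4)) + (I) + (exp(I*pi/4))
  = 0.
(Exp terms are combined using exp(i*s)*conj(exp(i*t)) = exp(i*(s-t)), and sums of them are collapsed using the identity that for every m > 1 the m distinct m-th roots of unity sum to 0, e.g. 1 + exp(2*I*pi/3) + exp(-2*I*pi/3) = 0.)
Dividing by |G| = 8 gives 0/8 = 0, matching the row-orthogonality relation <chi_6, chi_7> = [chi_6 = chi_7].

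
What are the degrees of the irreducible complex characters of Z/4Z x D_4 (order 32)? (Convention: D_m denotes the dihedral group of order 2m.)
Dimensions: 1, 1, 1, 1, 1, 1, 1, 1, 1, 1, 1, 1, 1, 1, 1, 1, 2, 2, 2, 2

Derivation: There are 20 irreducibles (= number of conjugacy classes). Their dimensions d_i satisfy sum d_i^2 = |G| = 32: 1 + 1 + 1 + 1 + 1 + 1 + 1 + 1 + 1 + 1 + 1 + 1 + 1 + 1 + 1 + 1 + 4 + 4 + 4 + 4 = 32. (For the product with Z/4Z: each of the 4 1-dim characters of Z/4Z tensors with each irrep of D_4, giving 4 copies of each D_4-dimension.)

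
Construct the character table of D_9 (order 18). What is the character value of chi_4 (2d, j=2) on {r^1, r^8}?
Conjugacy classes: {e} of size 1, {r^1, r^8} of size 2, {r^2, r^7} of size 2, {r^3, r^6} of size 2, {r^4, r^5} of size 2, {s, sr, ..., sr^8} of size 9.
Character table:
  irrep \ class              {e} (size 1)  {r^1, r^8} (size 2)  {r^2, r^7} (size 2)  {r^3, r^6} (size 2)  {r^4, r^5} (size 2)  {s, sr, ..., sr^8} (size 9)
  chi_1 (triv)               1             1                    1                    1                    1                    1                          
  chi_2 (sign: r->1, s->-1)  1             1                    1                    1                    1                    -1                         
  chi_3 (2d, j=1)            2             2*cos(2*pi/9)        2*cos(4*pi/9)        -1                   -2*cos(pi/9)         0                          
  chi_4 (2d, j=2)            2             2*cos(4*pi/9)        -2*cos(pi/9)         -1                   2*cos(2*pi/9)        0                          
  chi_5 (2d, j=3)            2             -1                   -1                   2                    -1                   0                          
  chi_6 (2d, j=4)            2             -2*cos(pi/9)         2*cos(2*pi/9)        -1                   2*cos(4*pi/9)        0                          

Spot check: chi_4 (2d, j=2) on {r^1, r^8} = 2*cos(4*pi/9).

Reasoning: D_9 has order 2*9 = 18 with 6 conjugacy classes, hence 6 irreducibles. Sum of squared dims 1 + 1 + 4 + 4 + 4 + 4 = 18 = |G|. Linear characters come from the abelianisation; the 2-dimensional irreps have character r^k -> 2*cos(2*pi*j*k/9), reflections -> 0.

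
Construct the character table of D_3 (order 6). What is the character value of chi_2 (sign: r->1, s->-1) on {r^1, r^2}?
Conjugacy classes: {e} of size 1, {r^1, r^2} of size 2, {s, sr, ..., sr^2} of size 3.
Character table:
  irrep \ class              {e} (size 1)  {r^1, r^2} (size 2)  {s, sr, ..., sr^2} (size 3)
  chi_1 (triv)               1             1                    1                          
  chi_2 (sign: r->1, s->-1)  1             1                    -1                         
  chi_3 (2d, j=1)            2             -1                   0                          

Spot check: chi_2 (sign: r->1, s->-1) on {r^1, r^2} = 1.

Details: D_3 has order 2*3 = 6 with 3 conjugacy classes, hence 3 irreducibles. Sum of squared dims 1 + 1 + 4 = 6 = |G|. Linear characters come from the abelianisation; the 2-dimensional irreps have character r^k -> 2*cos(2*pi*j*k/3), reflections -> 0.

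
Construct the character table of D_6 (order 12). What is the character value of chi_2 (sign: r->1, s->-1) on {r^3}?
Conjugacy classes: {e} of size 1, {r^3} of size 1, {r^1, r^5} of size 2, {r^2, r^4} of size 2, {s, sr^2, ...} of size 3, {sr, sr^3, ...} of size 3.
Character table:
  irrep \ class              {e} (size 1)  {r^3} (size 1)  {r^1, r^5} (size 2)  {r^2, r^4} (size 2)  {s, sr^2, ...} (size 3)  {sr, sr^3, ...} (size 3)
  chi_1 (triv)               1             1               1                    1                    1                        1                       
  chi_2 (sign: r->1, s->-1)  1             1               1                    1                    -1                       -1                      
  chi_3 (r->-1, s->1)        1             -1              -1                   1                    1                        -1                      
  chi_4 (r->-1, s->-1)       1             -1              -1                   1                    -1                       1                       
  chi_5 (2d, j=1)            2             -2              1                    -1                   0                        0                       
  chi_6 (2d, j=2)            2             2               -1                   -1                   0                        0                       

Spot check: chi_2 (sign: r->1, s->-1) on {r^3} = 1.

Explanation: D_6 has order 2*6 = 12 with 6 conjugacy classes, hence 6 irreducibles. Sum of squared dims 1 + 1 + 1 + 1 + 4 + 4 = 12 = |G|. Linear characters come from the abelianisation; the 2-dimensional irreps have character r^k -> 2*cos(2*pi*j*k/6), reflections -> 0.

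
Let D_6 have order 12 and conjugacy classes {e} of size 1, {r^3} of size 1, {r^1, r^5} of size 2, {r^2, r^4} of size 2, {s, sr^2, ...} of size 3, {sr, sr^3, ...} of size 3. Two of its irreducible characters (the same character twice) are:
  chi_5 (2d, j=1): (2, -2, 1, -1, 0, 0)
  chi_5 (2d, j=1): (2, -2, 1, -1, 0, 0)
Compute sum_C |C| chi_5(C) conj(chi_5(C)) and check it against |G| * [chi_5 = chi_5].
Sum = 12 = |G| = 12; so <chi_5, chi_5> = 1 (norm-1 confirms irreducibility).

Reasoning: Compute term by term over conjugacy classes (|C| * chi_5(C) * conj(chi_5(C))):
  1*(2)*conj(2) + 1*(-2)*conj(-2) + 2*(1)*conj(1) + 2*(-1)*conj(-1) + 3*(0)*conj(0) + 3*(0)*conj(0)
  = (4) + (4) + (2) + (2) + (0) + (0)
  = 12.
Dividing by |G| = 12 gives 12/12 = 1, matching the row-orthogonality relation <chi_5, chi_5> = [chi_5 = chi_5].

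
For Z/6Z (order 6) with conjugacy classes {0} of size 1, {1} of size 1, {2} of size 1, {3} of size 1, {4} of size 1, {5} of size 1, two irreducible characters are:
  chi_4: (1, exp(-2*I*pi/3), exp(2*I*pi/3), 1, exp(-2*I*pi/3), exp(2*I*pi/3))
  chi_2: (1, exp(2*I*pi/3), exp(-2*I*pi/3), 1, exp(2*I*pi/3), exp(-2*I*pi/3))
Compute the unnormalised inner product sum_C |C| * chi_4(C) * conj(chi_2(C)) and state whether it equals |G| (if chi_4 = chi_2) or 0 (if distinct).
Sum = 0; so <chi_4, chi_2> = 0 (distinct irreducibles are orthogonal).

Working: Compute term by term over conjugacy classes (|C| * chi_4(C) * conj(chi_2(C))):
  1*(1)*conj(1) + 1*(exp(-2*I*pi/3))*conj(exp(2*I*pi/3)) + 1*(exp(2*I*pi/3))*conj(exp(-2*I*pi/3)) + 1*(1)*conj(1) + 1*(exp(-2*I*pi/3))*conj(exp(2*I*pi/3)) + 1*(exp(2*I*pi/3))*conj(exp(-2*I*pi/3))
  = (1) + (exp(2*I*pi/3)) + (exp(-2*I*pi/3)) + (1) + (exp(2*I*pi/3)) + (exp(-2*I*pi/3))
  = 0.
(Exp terms are combined using exp(i*s)*conj(exp(i*t)) = exp(i*(s-t)), and sums of them are collapsed using the identity that for every m > 1 the m distinct m-th roots of unity sum to 0, e.g. 1 + exp(2*I*pi/3) + exp(-2*I*pi/3) = 0.)
Dividing by |G| = 6 gives 0/6 = 0, matching the row-orthogonality relation <chi_4, chi_2> = [chi_4 = chi_2].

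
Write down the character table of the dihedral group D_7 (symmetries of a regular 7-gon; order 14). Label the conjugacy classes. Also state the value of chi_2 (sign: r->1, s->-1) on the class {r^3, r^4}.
Conjugacy classes: {e} of size 1, {r^1, r^6} of size 2, {r^2, r^5} of size 2, {r^3, r^4} of size 2, {s, sr, ..., sr^6} of size 7.
Character table:
  irrep \ class              {e} (size 1)  {r^1, r^6} (size 2)  {r^2, r^5} (size 2)  {r^3, r^4} (size 2)  {s, sr, ..., sr^6} (size 7)
  chi_1 (triv)               1             1                    1                    1                    1                          
  chi_2 (sign: r->1, s->-1)  1             1                    1                    1                    -1                         
  chi_3 (2d, j=1)            2             2*cos(2*pi/7)        -2*cos(3*pi/7)       -2*cos(pi/7)         0                          
  chi_4 (2d, j=2)            2             -2*cos(3*pi/7)       -2*cos(pi/7)         2*cos(2*pi/7)        0                          
  chi_5 (2d, j=3)            2             -2*cos(pi/7)         2*cos(2*pi/7)        -2*cos(3*pi/7)       0                          

Spot check: chi_2 (sign: r->1, s->-1) on {r^3, r^4} = 1.

Reasoning: D_7 has order 2*7 = 14 with 5 conjugacy classes, hence 5 irreducibles. Sum of squared dims 1 + 1 + 4 + 4 + 4 = 14 = |G|. Linear characters come from the abelianisation; the 2-dimensional irreps have character r^k -> 2*cos(2*pi*j*k/7), reflections -> 0.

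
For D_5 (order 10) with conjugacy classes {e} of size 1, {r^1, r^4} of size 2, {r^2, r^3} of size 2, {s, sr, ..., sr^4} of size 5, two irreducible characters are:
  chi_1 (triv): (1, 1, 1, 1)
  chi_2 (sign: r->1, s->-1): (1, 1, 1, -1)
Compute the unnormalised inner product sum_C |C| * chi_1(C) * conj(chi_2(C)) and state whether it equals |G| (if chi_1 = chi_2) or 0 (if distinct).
Sum = 0; so <chi_1, chi_2> = 0 (distinct irreducibles are orthogonal).

Derivation: Compute term by term over conjugacy classes (|C| * chi_1(C) * conj(chi_2(C))):
  1*(1)*conj(1) + 2*(1)*conj(1) + 2*(1)*conj(1) + 5*(1)*conj(-1)
  = (1) + (2) + (2) + (-5)
  = 0.
Dividing by |G| = 10 gives 0/10 = 0, matching the row-orthogonality relation <chi_1, chi_2> = [chi_1 = chi_2].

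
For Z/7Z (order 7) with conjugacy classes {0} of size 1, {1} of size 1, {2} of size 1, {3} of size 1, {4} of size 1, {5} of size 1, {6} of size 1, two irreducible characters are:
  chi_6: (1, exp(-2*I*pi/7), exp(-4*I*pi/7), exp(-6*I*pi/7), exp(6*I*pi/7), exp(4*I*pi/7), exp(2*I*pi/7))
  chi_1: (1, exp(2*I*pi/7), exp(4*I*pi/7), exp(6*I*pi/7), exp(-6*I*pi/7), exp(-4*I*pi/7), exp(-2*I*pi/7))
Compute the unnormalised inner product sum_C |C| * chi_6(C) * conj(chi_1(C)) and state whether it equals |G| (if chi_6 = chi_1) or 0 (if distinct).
Sum = 0; so <chi_6, chi_1> = 0 (distinct irreducibles are orthogonal).

Reasoning: Compute term by term over conjugacy classes (|C| * chi_6(C) * conj(chi_1(C))):
  1*(1)*conj(1) + 1*(exp(-2*I*pi/7))*conj(exp(2*I*pi/7)) + 1*(exp(-4*I*pi/7))*conj(exp(4*I*pi/7)) + 1*(exp(-6*I*pi/7))*conj(exp(6*I*pi/7)) + 1*(exp(6*I*pi/7))*conj(exp(-6*I*pi/7)) + 1*(exp(4*I*pi/7))*conj(exp(-4*I*pi/7)) + 1*(exp(2*I*pi/7))*conj(exp(-2*I*pi/7))
  = (1) + (exp(-4*I*pi/7)) + (exp(6*I*pi/7)) + (exp(2*I*pi/7)) + (exp(-2*I*pi/7)) + (exp(-6*I*pi/7)) + (exp(4*I*pi/7))
  = 0.
(Exp terms are combined using exp(i*s)*conj(exp(i*t)) = exp(i*(s-t)), and sums of them are collapsed using the identity that for every m > 1 the m distinct m-th roots of unity sum to 0, e.g. 1 + exp(2*I*pi/3) + exp(-2*I*pi/3) = 0.)
Dividing by |G| = 7 gives 0/7 = 0, matching the row-orthogonality relation <chi_6, chi_1> = [chi_6 = chi_1].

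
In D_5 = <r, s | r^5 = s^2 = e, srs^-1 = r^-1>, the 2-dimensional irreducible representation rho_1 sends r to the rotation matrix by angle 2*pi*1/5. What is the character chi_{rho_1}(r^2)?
chi_{rho_1}(r^2) = 2*cos(2*pi*1*2/5) = -sqrt(5)/2 - 1/2

Proof sketch: rho_1(r^2) is rotation by angle 2*pi*1*2/5, whose trace is 2*cos(2*pi*1*2/5) = -sqrt(5)/2 - 1/2.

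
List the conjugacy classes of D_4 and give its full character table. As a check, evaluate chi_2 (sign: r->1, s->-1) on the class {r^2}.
Conjugacy classes: {e} of size 1, {r^2} of size 1, {r^1, r^3} of size 2, {s, sr^2, ...} of size 2, {sr, sr^3, ...} of size 2.
Character table:
  irrep \ class              {e} (size 1)  {r^2} (size 1)  {r^1, r^3} (size 2)  {s, sr^2, ...} (size 2)  {sr, sr^3, ...} (size 2)
  chi_1 (triv)               1             1               1                    1                        1                       
  chi_2 (sign: r->1, s->-1)  1             1               1                    -1                       -1                      
  chi_3 (r->-1, s->1)        1             1               -1                   1                        -1                      
  chi_4 (r->-1, s->-1)       1             1               -1                   -1                       1                       
  chi_5 (2d, j=1)            2             -2              0                    0                        0                       

Spot check: chi_2 (sign: r->1, s->-1) on {r^2} = 1.

Proof sketch: D_4 has order 2*4 = 8 with 5 conjugacy classes, hence 5 irreducibles. Sum of squared dims 1 + 1 + 1 + 1 + 4 = 8 = |G|. Linear characters come from the abelianisation; the 2-dimensional irreps have character r^k -> 2*cos(2*pi*j*k/4), reflections -> 0.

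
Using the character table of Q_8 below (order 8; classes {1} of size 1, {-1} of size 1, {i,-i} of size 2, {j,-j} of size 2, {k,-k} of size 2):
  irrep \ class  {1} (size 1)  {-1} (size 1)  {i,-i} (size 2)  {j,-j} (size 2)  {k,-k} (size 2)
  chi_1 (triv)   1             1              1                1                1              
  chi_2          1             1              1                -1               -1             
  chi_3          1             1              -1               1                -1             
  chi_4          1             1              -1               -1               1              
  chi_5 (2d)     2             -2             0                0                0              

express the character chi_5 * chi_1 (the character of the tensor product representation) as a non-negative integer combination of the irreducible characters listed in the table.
chi_5 tensor chi_1 = chi_5 (all other irreducibles have multiplicity 0).

Reasoning: The character of a tensor product is the pointwise product (chi_5 * chi_1)(C) = chi_5(C) * chi_1(C):
  {1}: (2)*(1), {-1}: (-2)*(1), {i,-i}: (0)*(1), {j,-j}: (0)*(1), {k,-k}: (0)*(1)
so (chi_5 * chi_1) takes values
  {1} -> 2, {-1} -> -2, {i,-i} -> 0, {j,-j} -> 0, {k,-k} -> 0.
Now take the inner product of this character with each irreducible chi from the table, <chi_5*chi_1, chi> = (1/8) sum_C |C| (chi_5*chi_1)(C) conj(chi(C)):
  <chi_5*chi_1, chi_1> = (1/8)[1*(2)*conj(1) + 1*(-2)*conj(1) + 2*(0)*conj(1) + 2*(0)*conj(1) + 2*(0)*conj(1)]
      = (1/8)[(2) + (-2) + (0) + (0) + (0)] = 0/8 = 0
  <chi_5*chi_1, chi_2> = (1/8)[1*(2)*conj(1) + 1*(-2)*conj(1) + 2*(0)*conj(1) + 2*(0)*conj(-1) + 2*(0)*conj(-1)]
      = (1/8)[(2) + (-2) + (0) + (0) + (0)] = 0/8 = 0
  <chi_5*chi_1, chi_3> = (1/8)[1*(2)*conj(1) + 1*(-2)*conj(1) + 2*(0)*conj(-1) + 2*(0)*conj(1) + 2*(0)*conj(-1)]
      = (1/8)[(2) + (-2) + (0) + (0) + (0)] = 0/8 = 0
  <chi_5*chi_1, chi_4> = (1/8)[1*(2)*conj(1) + 1*(-2)*conj(1) + 2*(0)*conj(-1) + 2*(0)*conj(-1) + 2*(0)*conj(1)]
      = (1/8)[(2) + (-2) + (0) + (0) + (0)] = 0/8 = 0
  <chi_5*chi_1, chi_5> = (1/8)[1*(2)*conj(2) + 1*(-2)*conj(-2) + 2*(0)*conj(0) + 2*(0)*conj(0) + 2*(0)*conj(0)]
      = (1/8)[(4) + (4) + (0) + (0) + (0)] = 8/8 = 1
Hence the multiplicities are chi_5: 1. Dimension check: dim(chi_5)*dim(chi_1) = 2*1 = 2 and sum (mult * dim) = 1*2 = 2.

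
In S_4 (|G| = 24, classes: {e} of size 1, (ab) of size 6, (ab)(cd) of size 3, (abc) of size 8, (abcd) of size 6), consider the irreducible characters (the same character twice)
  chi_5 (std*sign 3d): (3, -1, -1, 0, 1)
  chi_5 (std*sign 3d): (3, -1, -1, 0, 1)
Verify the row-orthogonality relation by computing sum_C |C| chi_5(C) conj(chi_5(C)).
Sum = 24 = |G| = 24; so <chi_5, chi_5> = 1 (norm-1 confirms irreducibility).

Derivation: Compute term by term over conjugacy classes (|C| * chi_5(C) * conj(chi_5(C))):
  1*(3)*conj(3) + 6*(-1)*conj(-1) + 3*(-1)*conj(-1) + 8*(0)*conj(0) + 6*(1)*conj(1)
  = (9) + (6) + (3) + (0) + (6)
  = 24.
Dividing by |G| = 24 gives 24/24 = 1, matching the row-orthogonality relation <chi_5, chi_5> = [chi_5 = chi_5].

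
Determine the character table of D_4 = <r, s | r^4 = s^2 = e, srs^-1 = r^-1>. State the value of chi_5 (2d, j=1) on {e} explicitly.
Conjugacy classes: {e} of size 1, {r^2} of size 1, {r^1, r^3} of size 2, {s, sr^2, ...} of size 2, {sr, sr^3, ...} of size 2.
Character table:
  irrep \ class              {e} (size 1)  {r^2} (size 1)  {r^1, r^3} (size 2)  {s, sr^2, ...} (size 2)  {sr, sr^3, ...} (size 2)
  chi_1 (triv)               1             1               1                    1                        1                       
  chi_2 (sign: r->1, s->-1)  1             1               1                    -1                       -1                      
  chi_3 (r->-1, s->1)        1             1               -1                   1                        -1                      
  chi_4 (r->-1, s->-1)       1             1               -1                   -1                       1                       
  chi_5 (2d, j=1)            2             -2              0                    0                        0                       

Spot check: chi_5 (2d, j=1) on {e} = 2.

Working: D_4 has order 2*4 = 8 with 5 conjugacy classes, hence 5 irreducibles. Sum of squared dims 1 + 1 + 1 + 1 + 4 = 8 = |G|. Linear characters come from the abelianisation; the 2-dimensional irreps have character r^k -> 2*cos(2*pi*j*k/4), reflections -> 0.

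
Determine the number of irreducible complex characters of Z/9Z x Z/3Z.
27

Solution. The number of irreducible complex representations of a finite group equals its number of conjugacy classes. Z/9Z x Z/3Z is abelian of order 27, so every element is its own conjugacy class: 27 classes, so Z/9Z x Z/3Z (order 27) has exactly 27 irreducible complex representations.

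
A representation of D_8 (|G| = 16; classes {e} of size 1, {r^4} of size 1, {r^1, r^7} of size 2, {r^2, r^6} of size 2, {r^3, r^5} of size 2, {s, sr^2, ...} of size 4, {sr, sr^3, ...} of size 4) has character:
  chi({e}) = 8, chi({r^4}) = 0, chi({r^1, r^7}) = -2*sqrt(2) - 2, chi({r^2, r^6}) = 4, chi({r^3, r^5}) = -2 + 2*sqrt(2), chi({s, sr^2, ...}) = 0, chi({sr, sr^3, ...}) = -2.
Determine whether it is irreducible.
Not irreducible (reducible): <chi, chi> = 10 > 1.

<chi, chi> = (1/|G|) sum_C |C| * |chi(C)|^2 = (1/16)[1*|8|^2 + 1*|0|^2 + 2*|-2*sqrt(2) - 2|^2 + 2*|4|^2 + 2*|-2 + 2*sqrt(2)|^2 + 4*|0|^2 + 4*|-2|^2]
  = (1/16)[(64) + (0) + (16*sqrt(2) + 24) + (32) + (24 - 16*sqrt(2)) + (0) + (16)] = 160/16 = 10.
A character is irreducible iff <chi, chi> = 1, so this representation is reducible.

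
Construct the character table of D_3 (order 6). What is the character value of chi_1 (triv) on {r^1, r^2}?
Conjugacy classes: {e} of size 1, {r^1, r^2} of size 2, {s, sr, ..., sr^2} of size 3.
Character table:
  irrep \ class              {e} (size 1)  {r^1, r^2} (size 2)  {s, sr, ..., sr^2} (size 3)
  chi_1 (triv)               1             1                    1                          
  chi_2 (sign: r->1, s->-1)  1             1                    -1                         
  chi_3 (2d, j=1)            2             -1                   0                          

Spot check: chi_1 (triv) on {r^1, r^2} = 1.

Proof sketch: D_3 has order 2*3 = 6 with 3 conjugacy classes, hence 3 irreducibles. Sum of squared dims 1 + 1 + 4 = 6 = |G|. Linear characters come from the abelianisation; the 2-dimensional irreps have character r^k -> 2*cos(2*pi*j*k/3), reflections -> 0.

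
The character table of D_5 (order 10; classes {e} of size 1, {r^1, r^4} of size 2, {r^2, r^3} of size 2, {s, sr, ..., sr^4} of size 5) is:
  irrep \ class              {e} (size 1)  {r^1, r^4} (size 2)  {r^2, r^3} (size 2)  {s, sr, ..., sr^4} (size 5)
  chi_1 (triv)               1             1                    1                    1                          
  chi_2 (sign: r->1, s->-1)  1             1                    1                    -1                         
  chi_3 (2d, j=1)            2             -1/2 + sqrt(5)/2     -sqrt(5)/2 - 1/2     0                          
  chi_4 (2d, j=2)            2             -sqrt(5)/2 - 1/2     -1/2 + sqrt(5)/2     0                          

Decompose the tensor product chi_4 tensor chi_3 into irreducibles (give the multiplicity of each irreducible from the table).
chi_4 tensor chi_3 = chi_3 + chi_4 (all other irreducibles have multiplicity 0).

Why: The character of a tensor product is the pointwise product (chi_4 * chi_3)(C) = chi_4(C) * chi_3(C):
  {e}: (2)*(2), {r^1, r^4}: (-sqrt(5)/2 - 1/2)*(-1/2 + sqrt(5)/2), {r^2, r^3}: (-1/2 + sqrt(5)/2)*(-sqrt(5)/2 - 1/2), {s, sr, ..., sr^4}: (0)*(0)
so (chi_4 * chi_3) takes values
  {e} -> 4, {r^1, r^4} -> -1, {r^2, r^3} -> -1, {s, sr, ..., sr^4} -> 0.
Now take the inner product of this character with each irreducible chi from the table, <chi_4*chi_3, chi> = (1/10) sum_C |C| (chi_4*chi_3)(C) conj(chi(C)):
  <chi_4*chi_3, chi_1> = (1/10)[1*(4)*conj(1) + 2*(-1)*conj(1) + 2*(-1)*conj(1) + 5*(0)*conj(1)]
      = (1/10)[(4) + (-2) + (-2) + (0)] = 0/10 = 0
  <chi_4*chi_3, chi_2> = (1/10)[1*(4)*conj(1) + 2*(-1)*conj(1) + 2*(-1)*conj(1) + 5*(0)*conj(-1)]
      = (1/10)[(4) + (-2) + (-2) + (0)] = 0/10 = 0
  <chi_4*chi_3, chi_3> = (1/10)[1*(4)*conj(2) + 2*(-1)*conj(-1/2 + sqrt(5)/2) + 2*(-1)*conj(-sqrt(5)/2 - 1/2) + 5*(0)*conj(0)]
      = (1/10)[(8) + (1 - sqrt(5)) + (1 + sqrt(5)) + (0)] = 10/10 = 1
  <chi_4*chi_3, chi_4> = (1/10)[1*(4)*conj(2) + 2*(-1)*conj(-sqrt(5)/2 - 1/2) + 2*(-1)*conj(-1/2 + sqrt(5)/2) + 5*(0)*conj(0)]
      = (1/10)[(8) + (1 + sqrt(5)) + (1 - sqrt(5)) + (0)] = 10/10 = 1
Hence the multiplicities are chi_3: 1, chi_4: 1. Dimension check: dim(chi_4)*dim(chi_3) = 2*2 = 4 and sum (mult * dim) = 1*2 + 1*2 = 4.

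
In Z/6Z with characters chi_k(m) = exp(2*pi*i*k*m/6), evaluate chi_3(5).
chi_3(5) = zeta_6^15 = -1

Why: chi_3(5) = zeta_6^(3*5) = zeta_6^15. Since zeta_6^6 = 1, this equals zeta_6^3 = exp(2*pi*i*3/6) = -1.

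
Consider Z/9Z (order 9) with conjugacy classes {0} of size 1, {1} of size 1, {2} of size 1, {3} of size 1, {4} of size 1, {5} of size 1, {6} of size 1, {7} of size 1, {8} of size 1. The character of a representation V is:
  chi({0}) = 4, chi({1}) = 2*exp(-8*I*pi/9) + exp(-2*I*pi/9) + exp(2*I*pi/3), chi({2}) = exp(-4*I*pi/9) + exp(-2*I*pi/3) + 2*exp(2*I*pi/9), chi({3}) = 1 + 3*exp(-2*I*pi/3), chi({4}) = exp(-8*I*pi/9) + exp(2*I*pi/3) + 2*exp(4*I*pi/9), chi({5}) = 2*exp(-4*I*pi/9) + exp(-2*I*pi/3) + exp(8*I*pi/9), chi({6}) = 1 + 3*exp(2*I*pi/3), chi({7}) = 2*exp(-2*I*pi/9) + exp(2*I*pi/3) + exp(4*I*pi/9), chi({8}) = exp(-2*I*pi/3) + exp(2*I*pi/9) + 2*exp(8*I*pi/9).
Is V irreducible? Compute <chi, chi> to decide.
Not irreducible (reducible): <chi, chi> = 6 > 1.

Argument: <chi, chi> = (1/|G|) sum_C |C| * |chi(C)|^2 = (1/9)[1*|4|^2 + 1*|2*exp(-8*I*pi/9) + exp(-2*I*pi/9) + exp(2*I*pi/3)|^2 + 1*|exp(-4*I*pi/9) + exp(-2*I*pi/3) + 2*exp(2*I*pi/9)|^2 + 1*|1 + 3*exp(-2*I*pi/3)|^2 + 1*|exp(-8*I*pi/9) + exp(2*I*pi/3) + 2*exp(4*I*pi/9)|^2 + 1*|2*exp(-4*I*pi/9) + exp(-2*I*pi/3) + exp(8*I*pi/9)|^2 + 1*|1 + 3*exp(2*I*pi/3)|^2 + 1*|2*exp(-2*I*pi/9) + exp(2*I*pi/3) + exp(4*I*pi/9)|^2 + 1*|exp(-2*I*pi/3) + exp(2*I*pi/9) + 2*exp(8*I*pi/9)|^2]
  = (1/9)[(16) + (6 + 2*exp(-4*I*pi/9) + 2*exp(-2*I*pi/3) + exp(-8*I*pi/9) + exp(8*I*pi/9) + 2*exp(2*I*pi/3) + 2*exp(4*I*pi/9)) + (6 + 2*exp(-2*I*pi/3) + 2*exp(-8*I*pi/9) + exp(-2*I*pi/9) + exp(2*I*pi/9) + 2*exp(8*I*pi/9) + 2*exp(2*I*pi/3)) + (7) + (6 + 2*exp(-2*I*pi/3) + 2*exp(-2*I*pi/9) + exp(-4*I*pi/9) + exp(4*I*pi/9) + 2*exp(2*I*pi/9) + 2*exp(2*I*pi/3)) + (6 + 2*exp(-2*I*pi/3) + 2*exp(-2*I*pi/9) + exp(-4*I*pi/9) + exp(4*I*pi/9) + 2*exp(2*I*pi/9) + 2*exp(2*I*pi/3)) + (7) + (6 + 2*exp(-2*I*pi/3) + 2*exp(-8*I*pi/9) + exp(-2*I*pi/9) + exp(2*I*pi/9) + 2*exp(8*I*pi/9) + 2*exp(2*I*pi/3)) + (6 + 2*exp(-4*I*pi/9) + 2*exp(-2*I*pi/3) + exp(-8*I*pi/9) + exp(8*I*pi/9) + 2*exp(2*I*pi/3) + 2*exp(4*I*pi/9))] = 54/9 = 6.
(Exp terms are combined using exp(i*s)*conj(exp(i*t)) = exp(i*(s-t)), and sums of them are collapsed using the identity that for every m > 1 the m distinct m-th roots of unity sum to 0, e.g. 1 + exp(2*I*pi/3) + exp(-2*I*pi/3) = 0.)
A character is irreducible iff <chi, chi> = 1, so this representation is reducible.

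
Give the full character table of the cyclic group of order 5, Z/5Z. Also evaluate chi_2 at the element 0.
Character table of Z/5Z (irreps indexed chi_0,...,chi_4 with chi_k(m) = zeta_5^(k*m), zeta_5 = exp(2*pi*i/5)):
  irrep \ class  {0} (size 1)  {1} (size 1)    {2} (size 1)    {3} (size 1)    {4} (size 1)  
  chi_0          1             1               1               1               1             
  chi_1          1             exp(2*I*pi/5)   exp(4*I*pi/5)   exp(-4*I*pi/5)  exp(-2*I*pi/5)
  chi_2          1             exp(4*I*pi/5)   exp(-2*I*pi/5)  exp(2*I*pi/5)   exp(-4*I*pi/5)
  chi_3          1             exp(-4*I*pi/5)  exp(2*I*pi/5)   exp(-2*I*pi/5)  exp(4*I*pi/5) 
  chi_4          1             exp(-2*I*pi/5)  exp(-4*I*pi/5)  exp(4*I*pi/5)   exp(2*I*pi/5) 

Spot check: chi_2(0) = zeta_5^(2*0) = zeta_5^0 = 1.

Reasoning: Z/5Z is abelian, so all 5 irreducible complex representations are 1-dimensional. They are given by chi_k(m) = zeta_5^(k*m) for k = 0,...,4. Row orthogonality: sum_m chi_k(m) conj(chi_l(m)) = 5 * [k = l].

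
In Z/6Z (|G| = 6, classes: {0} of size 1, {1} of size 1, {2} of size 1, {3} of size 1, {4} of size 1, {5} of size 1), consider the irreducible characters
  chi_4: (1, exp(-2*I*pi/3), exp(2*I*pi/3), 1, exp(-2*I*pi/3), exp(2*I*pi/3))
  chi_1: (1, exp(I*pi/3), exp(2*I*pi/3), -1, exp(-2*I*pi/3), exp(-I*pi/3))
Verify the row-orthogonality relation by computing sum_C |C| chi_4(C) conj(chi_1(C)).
Sum = 0; so <chi_4, chi_1> = 0 (distinct irreducibles are orthogonal).

Why: Compute term by term over conjugacy classes (|C| * chi_4(C) * conj(chi_1(C))):
  1*(1)*conj(1) + 1*(exp(-2*I*pi/3))*conj(exp(I*pi/3)) + 1*(exp(2*I*pi/3))*conj(exp(2*I*pi/3)) + 1*(1)*conj(-1) + 1*(exp(-2*I*pi/3))*conj(exp(-2*I*pi/3)) + 1*(exp(2*I*pi/3))*conj(exp(-I*pi/3))
  = (1) + (-1) + (1) + (-1) + (1) + (-1)
  = 0.
(Exp terms are combined using exp(i*s)*conj(exp(i*t)) = exp(i*(s-t)), and sums of them are collapsed using the identity that for every m > 1 the m distinct m-th roots of unity sum to 0, e.g. 1 + exp(2*I*pi/3) + exp(-2*I*pi/3) = 0.)
Dividing by |G| = 6 gives 0/6 = 0, matching the row-orthogonality relation <chi_4, chi_1> = [chi_4 = chi_1].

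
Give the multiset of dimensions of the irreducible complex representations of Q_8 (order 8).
Dimensions: 1, 1, 1, 1, 2

There are 5 irreducibles (= number of conjugacy classes). Their dimensions d_i satisfy sum d_i^2 = |G| = 8: 1 + 1 + 1 + 1 + 4 = 8.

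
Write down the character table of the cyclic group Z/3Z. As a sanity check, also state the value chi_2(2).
Character table of Z/3Z (irreps indexed chi_0,...,chi_2 with chi_k(m) = zeta_3^(k*m), zeta_3 = exp(2*pi*i/3)):
  irrep \ class  {0} (size 1)  {1} (size 1)    {2} (size 1)  
  chi_0          1             1               1             
  chi_1          1             exp(2*I*pi/3)   exp(-2*I*pi/3)
  chi_2          1             exp(-2*I*pi/3)  exp(2*I*pi/3) 

Spot check: chi_2(2) = zeta_3^(2*2) = zeta_3^4 = exp(2*I*pi/3).

Solution. Z/3Z is abelian, so all 3 irreducible complex representations are 1-dimensional. They are given by chi_k(m) = zeta_3^(k*m) for k = 0,...,2. Row orthogonality: sum_m chi_k(m) conj(chi_l(m)) = 3 * [k = l].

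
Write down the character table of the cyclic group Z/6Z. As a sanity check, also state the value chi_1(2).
Character table of Z/6Z (irreps indexed chi_0,...,chi_5 with chi_k(m) = zeta_6^(k*m), zeta_6 = exp(2*pi*i/6)):
  irrep \ class  {0} (size 1)  {1} (size 1)    {2} (size 1)    {3} (size 1)  {4} (size 1)    {5} (size 1)  
  chi_0          1             1               1               1             1               1             
  chi_1          1             exp(I*pi/3)     exp(2*I*pi/3)   -1            exp(-2*I*pi/3)  exp(-I*pi/3)  
  chi_2          1             exp(2*I*pi/3)   exp(-2*I*pi/3)  1             exp(2*I*pi/3)   exp(-2*I*pi/3)
  chi_3          1             -1              1               -1            1               -1            
  chi_4          1             exp(-2*I*pi/3)  exp(2*I*pi/3)   1             exp(-2*I*pi/3)  exp(2*I*pi/3) 
  chi_5          1             exp(-I*pi/3)    exp(-2*I*pi/3)  -1            exp(2*I*pi/3)   exp(I*pi/3)   

Spot check: chi_1(2) = zeta_6^(1*2) = zeta_6^2 = exp(2*I*pi/3).

Working: Z/6Z is abelian, so all 6 irreducible complex representations are 1-dimensional. They are given by chi_k(m) = zeta_6^(k*m) for k = 0,...,5. Row orthogonality: sum_m chi_k(m) conj(chi_l(m)) = 6 * [k = l].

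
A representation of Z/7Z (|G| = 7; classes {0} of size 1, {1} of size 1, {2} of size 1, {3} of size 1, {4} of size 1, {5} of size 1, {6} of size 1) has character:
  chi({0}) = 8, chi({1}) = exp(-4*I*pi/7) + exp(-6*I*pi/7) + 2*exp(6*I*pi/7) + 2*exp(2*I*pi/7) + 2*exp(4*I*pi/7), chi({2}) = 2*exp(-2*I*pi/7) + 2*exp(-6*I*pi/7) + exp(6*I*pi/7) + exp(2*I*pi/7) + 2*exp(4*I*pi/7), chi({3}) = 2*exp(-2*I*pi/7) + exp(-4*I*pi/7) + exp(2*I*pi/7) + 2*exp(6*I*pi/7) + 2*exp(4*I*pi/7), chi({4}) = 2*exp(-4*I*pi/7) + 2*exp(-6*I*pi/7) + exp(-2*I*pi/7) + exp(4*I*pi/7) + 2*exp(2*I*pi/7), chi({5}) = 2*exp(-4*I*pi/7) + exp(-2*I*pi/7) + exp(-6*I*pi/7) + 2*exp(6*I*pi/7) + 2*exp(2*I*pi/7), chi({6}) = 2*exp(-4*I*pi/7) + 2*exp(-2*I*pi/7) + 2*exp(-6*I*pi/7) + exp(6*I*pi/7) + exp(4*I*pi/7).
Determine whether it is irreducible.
Not irreducible (reducible): <chi, chi> = 14 > 1.

<chi, chi> = (1/|G|) sum_C |C| * |chi(C)|^2 = (1/7)[1*|8|^2 + 1*|exp(-4*I*pi/7) + exp(-6*I*pi/7) + 2*exp(6*I*pi/7) + 2*exp(2*I*pi/7) + 2*exp(4*I*pi/7)|^2 + 1*|2*exp(-2*I*pi/7) + 2*exp(-6*I*pi/7) + exp(6*I*pi/7) + exp(2*I*pi/7) + 2*exp(4*I*pi/7)|^2 + 1*|2*exp(-2*I*pi/7) + exp(-4*I*pi/7) + exp(2*I*pi/7) + 2*exp(6*I*pi/7) + 2*exp(4*I*pi/7)|^2 + 1*|2*exp(-4*I*pi/7) + 2*exp(-6*I*pi/7) + exp(-2*I*pi/7) + exp(4*I*pi/7) + 2*exp(2*I*pi/7)|^2 + 1*|2*exp(-4*I*pi/7) + exp(-2*I*pi/7) + exp(-6*I*pi/7) + 2*exp(6*I*pi/7) + 2*exp(2*I*pi/7)|^2 + 1*|2*exp(-4*I*pi/7) + 2*exp(-2*I*pi/7) + 2*exp(-6*I*pi/7) + exp(6*I*pi/7) + exp(4*I*pi/7)|^2]
  = (1/7)[(64) + (14 + 11*exp(-2*I*pi/7) + 8*exp(-4*I*pi/7) + 6*exp(-6*I*pi/7) + 6*exp(6*I*pi/7) + 8*exp(4*I*pi/7) + 11*exp(2*I*pi/7)) + (14 + 11*exp(-4*I*pi/7) + 6*exp(-2*I*pi/7) + 8*exp(-6*I*pi/7) + 8*exp(6*I*pi/7) + 6*exp(2*I*pi/7) + 11*exp(4*I*pi/7)) + (14 + 8*exp(-2*I*pi/7) + 6*exp(-4*I*pi/7) + 11*exp(-6*I*pi/7) + 11*exp(6*I*pi/7) + 6*exp(4*I*pi/7) + 8*exp(2*I*pi/7)) + (14 + 8*exp(-2*I*pi/7) + 6*exp(-4*I*pi/7) + 11*exp(-6*I*pi/7) + 11*exp(6*I*pi/7) + 6*exp(4*I*pi/7) + 8*exp(2*I*pi/7)) + (14 + 11*exp(-4*I*pi/7) + 6*exp(-2*I*pi/7) + 8*exp(-6*I*pi/7) + 8*exp(6*I*pi/7) + 6*exp(2*I*pi/7) + 11*exp(4*I*pi/7)) + (14 + 11*exp(-2*I*pi/7) + 8*exp(-4*I*pi/7) + 6*exp(-6*I*pi/7) + 6*exp(6*I*pi/7) + 8*exp(4*I*pi/7) + 11*exp(2*I*pi/7))] = 98/7 = 14.
(Exp terms are combined using exp(i*s)*conj(exp(i*t)) = exp(i*(s-t)), and sums of them are collapsed using the identity that for every m > 1 the m distinct m-th roots of unity sum to 0, e.g. 1 + exp(2*I*pi/3) + exp(-2*I*pi/3) = 0.)
A character is irreducible iff <chi, chi> = 1, so this representation is reducible.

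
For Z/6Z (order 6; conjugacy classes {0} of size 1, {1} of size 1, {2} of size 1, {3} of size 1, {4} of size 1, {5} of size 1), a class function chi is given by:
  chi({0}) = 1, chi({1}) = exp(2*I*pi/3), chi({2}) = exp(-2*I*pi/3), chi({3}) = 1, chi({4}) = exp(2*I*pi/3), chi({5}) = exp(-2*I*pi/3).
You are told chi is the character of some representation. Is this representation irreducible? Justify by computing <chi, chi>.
Irreducible: <chi, chi> = 1.

Proof sketch: <chi, chi> = (1/|G|) sum_C |C| * |chi(C)|^2 = (1/6)[1*|1|^2 + 1*|exp(2*I*pi/3)|^2 + 1*|exp(-2*I*pi/3)|^2 + 1*|1|^2 + 1*|exp(2*I*pi/3)|^2 + 1*|exp(-2*I*pi/3)|^2]
  = (1/6)[(1) + (1) + (1) + (1) + (1) + (1)] = 6/6 = 1.
(Exp terms are combined using exp(i*s)*conj(exp(i*t)) = exp(i*(s-t)), and sums of them are collapsed using the identity that for every m > 1 the m distinct m-th roots of unity sum to 0, e.g. 1 + exp(2*I*pi/3) + exp(-2*I*pi/3) = 0.)
A character is irreducible iff <chi, chi> = 1, so this representation is irreducible.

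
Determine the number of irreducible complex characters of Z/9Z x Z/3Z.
27

Solution. The number of irreducible complex representations of a finite group equals its number of conjugacy classes. Z/9Z x Z/3Z is abelian of order 27, so every element is its own conjugacy class: 27 classes, so Z/9Z x Z/3Z (order 27) has exactly 27 irreducible complex representations.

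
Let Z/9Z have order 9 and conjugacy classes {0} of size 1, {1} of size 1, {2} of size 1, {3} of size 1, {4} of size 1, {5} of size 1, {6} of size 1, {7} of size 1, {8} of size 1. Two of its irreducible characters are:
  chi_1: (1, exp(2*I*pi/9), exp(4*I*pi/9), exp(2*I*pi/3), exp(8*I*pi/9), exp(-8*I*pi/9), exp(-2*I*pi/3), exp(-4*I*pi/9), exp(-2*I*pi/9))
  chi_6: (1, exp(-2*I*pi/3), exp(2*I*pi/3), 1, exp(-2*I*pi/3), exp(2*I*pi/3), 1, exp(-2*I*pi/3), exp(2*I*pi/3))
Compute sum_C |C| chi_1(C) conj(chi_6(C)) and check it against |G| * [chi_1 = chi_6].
Sum = 0; so <chi_1, chi_6> = 0 (distinct irreducibles are orthogonal).

Explanation: Compute term by term over conjugacy classes (|C| * chi_1(C) * conj(chi_6(C))):
  1*(1)*conj(1) + 1*(exp(2*I*pi/9))*conj(exp(-2*I*pi/3)) + 1*(exp(4*I*pi/9))*conj(exp(2*I*pi/3)) + 1*(exp(2*I*pi/3))*conj(1) + 1*(exp(8*I*pi/9))*conj(exp(-2*I*pi/3)) + 1*(exp(-8*I*pi/9))*conj(exp(2*I*pi/3)) + 1*(exp(-2*I*pi/3))*conj(1) + 1*(exp(-4*I*pi/9))*conj(exp(-2*I*pi/3)) + 1*(exp(-2*I*pi/9))*conj(exp(2*I*pi/3))
  = (1) + (exp(8*I*pi/9)) + (exp(-2*I*pi/9)) + (exp(2*I*pi/3)) + (exp(-4*I*pi/9)) + (exp(4*I*pi/9)) + (exp(-2*I*pi/3)) + (exp(2*I*pi/9)) + (exp(-8*I*pi/9))
  = 0.
(Exp terms are combined using exp(i*s)*conj(exp(i*t)) = exp(i*(s-t)), and sums of them are collapsed using the identity that for every m > 1 the m distinct m-th roots of unity sum to 0, e.g. 1 + exp(2*I*pi/3) + exp(-2*I*pi/3) = 0.)
Dividing by |G| = 9 gives 0/9 = 0, matching the row-orthogonality relation <chi_1, chi_6> = [chi_1 = chi_6].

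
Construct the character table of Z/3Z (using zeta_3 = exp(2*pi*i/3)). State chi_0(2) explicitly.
Character table of Z/3Z (irreps indexed chi_0,...,chi_2 with chi_k(m) = zeta_3^(k*m), zeta_3 = exp(2*pi*i/3)):
  irrep \ class  {0} (size 1)  {1} (size 1)    {2} (size 1)  
  chi_0          1             1               1             
  chi_1          1             exp(2*I*pi/3)   exp(-2*I*pi/3)
  chi_2          1             exp(-2*I*pi/3)  exp(2*I*pi/3) 

Spot check: chi_0(2) = zeta_3^(0*2) = zeta_3^0 = 1.

Solution. Z/3Z is abelian, so all 3 irreducible complex representations are 1-dimensional. They are given by chi_k(m) = zeta_3^(k*m) for k = 0,...,2. Row orthogonality: sum_m chi_k(m) conj(chi_l(m)) = 3 * [k = l].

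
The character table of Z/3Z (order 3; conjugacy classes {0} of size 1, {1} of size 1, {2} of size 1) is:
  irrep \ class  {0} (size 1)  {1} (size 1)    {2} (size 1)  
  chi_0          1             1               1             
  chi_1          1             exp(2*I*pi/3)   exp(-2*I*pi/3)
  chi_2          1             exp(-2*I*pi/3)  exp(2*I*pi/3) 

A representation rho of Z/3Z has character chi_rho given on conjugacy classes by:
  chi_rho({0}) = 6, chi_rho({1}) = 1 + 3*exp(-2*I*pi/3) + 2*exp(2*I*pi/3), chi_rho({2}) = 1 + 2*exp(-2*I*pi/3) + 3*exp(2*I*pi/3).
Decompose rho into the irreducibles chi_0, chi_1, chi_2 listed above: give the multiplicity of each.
Multiplicities: chi_0: 1, chi_1: 2, chi_2: 3.

Proof sketch: Use <chi_rho, chi> = (1/|G|) sum_C |C| * chi_rho(C) * conj(chi(C)) with |G| = 3 for each irreducible chi in the table:
  <chi_rho, chi_0> = (1/3)[1*(6)*conj(1) + 1*(1 + 3*exp(-2*I*pi/3) + 2*exp(2*I*pi/3))*conj(1) + 1*(1 + 2*exp(-2*I*pi/3) + 3*exp(2*I*pi/3))*conj(1)]
      = (1/3)[(6) + (1 + 3*exp(-2*I*pi/3) + 2*exp(2*I*pi/3)) + (1 + 2*exp(-2*I*pi/3) + 3*exp(2*I*pi/3))] = 3/3 = 1
  <chi_rho, chi_1> = (1/3)[1*(6)*conj(1) + 1*(1 + 3*exp(-2*I*pi/3) + 2*exp(2*I*pi/3))*conj(exp(2*I*pi/3)) + 1*(1 + 2*exp(-2*I*pi/3) + 3*exp(2*I*pi/3))*conj(exp(-2*I*pi/3))]
      = (1/3)[(6) + (2 + exp(-2*I*pi/3) + 3*exp(2*I*pi/3)) + (2 + 3*exp(-2*I*pi/3) + exp(2*I*pi/3))] = 6/3 = 2
  <chi_rho, chi_2> = (1/3)[1*(6)*conj(1) + 1*(1 + 3*exp(-2*I*pi/3) + 2*exp(2*I*pi/3))*conj(exp(-2*I*pi/3)) + 1*(1 + 2*exp(-2*I*pi/3) + 3*exp(2*I*pi/3))*conj(exp(2*I*pi/3))]
      = (1/3)[(6) + (3 + 2*exp(-2*I*pi/3) + exp(2*I*pi/3)) + (3 + exp(-2*I*pi/3) + 2*exp(2*I*pi/3))] = 9/3 = 3
(Exp terms are combined using exp(i*s)*conj(exp(i*t)) = exp(i*(s-t)), and sums of them are collapsed using the identity that for every m > 1 the m distinct m-th roots of unity sum to 0, e.g. 1 + exp(2*I*pi/3) + exp(-2*I*pi/3) = 0.)
Dimension check: dim(rho) = sum (mult * dim) = 1*1 + 2*1 + 3*1 = 6 = chi_rho(e) = 6.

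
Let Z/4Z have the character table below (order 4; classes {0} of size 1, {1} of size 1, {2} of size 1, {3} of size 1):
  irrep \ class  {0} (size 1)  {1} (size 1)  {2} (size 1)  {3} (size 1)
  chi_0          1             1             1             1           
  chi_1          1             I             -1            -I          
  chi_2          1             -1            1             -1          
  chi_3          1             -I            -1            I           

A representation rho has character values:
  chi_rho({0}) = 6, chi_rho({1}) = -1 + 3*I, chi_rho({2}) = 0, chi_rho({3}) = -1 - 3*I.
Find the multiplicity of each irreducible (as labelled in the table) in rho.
Multiplicities: chi_0: 1, chi_1: 3, chi_2: 2, chi_3: 0.

Details: Use <chi_rho, chi> = (1/|G|) sum_C |C| * chi_rho(C) * conj(chi(C)) with |G| = 4 for each irreducible chi in the table:
  <chi_rho, chi_0> = (1/4)[1*(6)*conj(1) + 1*(-1 + 3*I)*conj(1) + 1*(0)*conj(1) + 1*(-1 - 3*I)*conj(1)]
      = (1/4)[(6) + (-1 + 3*I) + (0) + (-1 - 3*I)] = 4/4 = 1
  <chi_rho, chi_1> = (1/4)[1*(6)*conj(1) + 1*(-1 + 3*I)*conj(I) + 1*(0)*conj(-1) + 1*(-1 - 3*I)*conj(-I)]
      = (1/4)[(6) + (3 + I) + (0) + (3 - I)] = 12/4 = 3
  <chi_rho, chi_2> = (1/4)[1*(6)*conj(1) + 1*(-1 + 3*I)*conj(-1) + 1*(0)*conj(1) + 1*(-1 - 3*I)*conj(-1)]
      = (1/4)[(6) + (1 - 3*I) + (0) + (1 + 3*I)] = 8/4 = 2
  <chi_rho, chi_3> = (1/4)[1*(6)*conj(1) + 1*(-1 + 3*I)*conj(-I) + 1*(0)*conj(-1) + 1*(-1 - 3*I)*conj(I)]
      = (1/4)[(6) + (-3 - I) + (0) + (-3 + I)] = 0/4 = 0
(Exp terms are combined using exp(i*s)*conj(exp(i*t)) = exp(i*(s-t)), and sums of them are collapsed using the identity that for every m > 1 the m distinct m-th roots of unity sum to 0, e.g. 1 + exp(2*I*pi/3) + exp(-2*I*pi/3) = 0.)
Dimension check: dim(rho) = sum (mult * dim) = 1*1 + 3*1 + 2*1 + 0*1 = 6 = chi_rho(e) = 6.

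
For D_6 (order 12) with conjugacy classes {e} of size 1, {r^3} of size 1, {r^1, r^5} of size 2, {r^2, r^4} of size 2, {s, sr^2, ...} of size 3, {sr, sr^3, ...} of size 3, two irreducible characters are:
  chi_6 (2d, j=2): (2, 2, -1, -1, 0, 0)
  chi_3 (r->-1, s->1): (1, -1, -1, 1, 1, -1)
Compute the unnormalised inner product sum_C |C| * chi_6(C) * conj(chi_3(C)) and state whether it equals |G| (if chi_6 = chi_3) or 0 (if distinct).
Sum = 0; so <chi_6, chi_3> = 0 (distinct irreducibles are orthogonal).

Justification: Compute term by term over conjugacy classes (|C| * chi_6(C) * conj(chi_3(C))):
  1*(2)*conj(1) + 1*(2)*conj(-1) + 2*(-1)*conj(-1) + 2*(-1)*conj(1) + 3*(0)*conj(1) + 3*(0)*conj(-1)
  = (2) + (-2) + (2) + (-2) + (0) + (0)
  = 0.
Dividing by |G| = 12 gives 0/12 = 0, matching the row-orthogonality relation <chi_6, chi_3> = [chi_6 = chi_3].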